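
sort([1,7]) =[ 1,7 ]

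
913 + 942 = 1855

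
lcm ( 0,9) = 0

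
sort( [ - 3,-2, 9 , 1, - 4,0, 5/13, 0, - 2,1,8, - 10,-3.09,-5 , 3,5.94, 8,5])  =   [-10,-5, - 4,-3.09, - 3, -2, - 2, 0,0,5/13,1, 1,3 , 5,5.94, 8, 8,9]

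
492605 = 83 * 5935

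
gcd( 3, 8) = 1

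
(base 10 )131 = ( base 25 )56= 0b10000011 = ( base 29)4F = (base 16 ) 83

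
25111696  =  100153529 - 75041833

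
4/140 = 1/35 = 0.03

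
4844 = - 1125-  -  5969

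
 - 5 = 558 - 563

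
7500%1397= 515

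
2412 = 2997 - 585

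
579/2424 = 193/808=0.24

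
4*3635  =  14540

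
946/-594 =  - 43/27 = - 1.59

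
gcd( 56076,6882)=6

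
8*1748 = 13984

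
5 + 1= 6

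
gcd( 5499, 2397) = 141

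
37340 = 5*7468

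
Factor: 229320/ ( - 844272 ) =- 245/902= - 2^( - 1)*5^1*7^2*11^( - 1 )*41^( - 1 ) 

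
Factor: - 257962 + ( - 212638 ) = - 2^3 * 5^2*13^1 * 181^1 = - 470600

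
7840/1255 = 6 + 62/251 = 6.25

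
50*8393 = 419650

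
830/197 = 4 + 42/197 = 4.21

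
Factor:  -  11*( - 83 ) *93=84909 = 3^1*11^1*31^1 * 83^1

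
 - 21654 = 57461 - 79115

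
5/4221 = 5/4221=0.00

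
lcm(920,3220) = 6440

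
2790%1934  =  856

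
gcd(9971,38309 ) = 1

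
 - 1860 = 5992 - 7852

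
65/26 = 2 + 1/2 = 2.50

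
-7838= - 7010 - 828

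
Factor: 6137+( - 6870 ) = - 733^1 = - 733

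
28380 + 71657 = 100037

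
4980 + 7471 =12451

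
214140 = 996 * 215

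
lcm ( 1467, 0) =0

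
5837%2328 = 1181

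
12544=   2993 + 9551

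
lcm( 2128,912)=6384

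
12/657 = 4/219= 0.02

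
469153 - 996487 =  - 527334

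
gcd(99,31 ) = 1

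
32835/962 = 32835/962 = 34.13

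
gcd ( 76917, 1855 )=1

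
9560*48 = 458880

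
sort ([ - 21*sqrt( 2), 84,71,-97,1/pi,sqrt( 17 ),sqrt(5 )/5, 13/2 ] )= [- 97, -21 * sqrt( 2), 1/pi, sqrt(5 ) /5,  sqrt( 17 ),13/2, 71,  84]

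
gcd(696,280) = 8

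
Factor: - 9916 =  - 2^2 * 37^1*67^1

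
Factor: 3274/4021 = 2^1*1637^1*4021^( - 1)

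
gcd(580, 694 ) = 2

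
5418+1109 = 6527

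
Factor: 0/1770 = 0 = 0^1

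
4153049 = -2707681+6860730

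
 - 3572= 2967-6539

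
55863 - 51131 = 4732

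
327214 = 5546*59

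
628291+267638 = 895929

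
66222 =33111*2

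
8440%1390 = 100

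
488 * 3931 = 1918328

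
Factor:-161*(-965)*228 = 2^2*3^1 * 5^1*7^1 * 19^1*23^1 * 193^1= 35423220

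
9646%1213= 1155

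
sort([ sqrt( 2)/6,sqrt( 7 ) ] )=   [ sqrt( 2) /6,sqrt ( 7 ) ] 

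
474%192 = 90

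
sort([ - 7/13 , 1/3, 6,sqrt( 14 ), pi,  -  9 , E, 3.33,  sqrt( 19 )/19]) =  [  -  9,  -  7/13, sqrt(19 )/19, 1/3, E, pi,3.33,sqrt( 14 ), 6 ]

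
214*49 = 10486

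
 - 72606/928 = - 36303/464 = - 78.24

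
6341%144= 5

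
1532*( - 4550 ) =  - 6970600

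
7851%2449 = 504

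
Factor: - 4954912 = - 2^5  *  154841^1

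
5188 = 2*2594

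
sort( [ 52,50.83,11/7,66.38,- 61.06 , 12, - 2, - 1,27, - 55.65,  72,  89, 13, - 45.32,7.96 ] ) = [ - 61.06, - 55.65 ,  -  45.32  , - 2,- 1,11/7, 7.96,12,13,27,50.83,  52,66.38,72, 89 ] 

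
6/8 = 3/4  =  0.75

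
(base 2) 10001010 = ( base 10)138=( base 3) 12010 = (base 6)350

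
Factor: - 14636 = -2^2 * 3659^1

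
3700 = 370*10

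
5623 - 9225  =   - 3602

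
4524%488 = 132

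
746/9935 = 746/9935 = 0.08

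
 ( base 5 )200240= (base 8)14260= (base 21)e6k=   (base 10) 6320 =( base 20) fg0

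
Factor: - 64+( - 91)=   -  5^1* 31^1 = -155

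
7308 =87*84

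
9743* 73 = 711239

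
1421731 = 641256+780475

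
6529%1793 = 1150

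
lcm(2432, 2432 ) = 2432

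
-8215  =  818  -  9033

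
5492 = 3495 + 1997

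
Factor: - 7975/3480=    - 55/24 = - 2^( - 3)*3^(  -  1 )*5^1*11^1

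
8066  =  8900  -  834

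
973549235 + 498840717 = 1472389952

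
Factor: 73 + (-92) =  - 19^1=   -  19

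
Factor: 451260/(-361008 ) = -5/4 = -2^(  -  2)*5^1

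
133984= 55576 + 78408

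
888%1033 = 888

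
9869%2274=773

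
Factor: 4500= 2^2 * 3^2 * 5^3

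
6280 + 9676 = 15956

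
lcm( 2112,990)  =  31680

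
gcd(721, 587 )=1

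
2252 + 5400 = 7652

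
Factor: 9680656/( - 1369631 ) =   -  2^4 * 167^1*461^( - 1)*2971^ ( - 1)* 3623^1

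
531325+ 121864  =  653189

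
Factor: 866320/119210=2^3*7^1*17^1*131^( - 1) = 952/131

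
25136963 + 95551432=120688395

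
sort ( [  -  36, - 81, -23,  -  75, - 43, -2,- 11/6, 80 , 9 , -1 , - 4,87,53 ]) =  [ - 81,-75,-43, - 36, - 23, - 4, -2, - 11/6, - 1,9,53, 80, 87 ]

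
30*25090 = 752700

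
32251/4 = 8062 + 3/4 = 8062.75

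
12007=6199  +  5808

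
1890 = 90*21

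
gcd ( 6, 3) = 3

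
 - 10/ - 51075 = 2/10215 = 0.00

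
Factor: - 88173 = - 3^2*97^1*101^1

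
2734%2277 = 457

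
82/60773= 82/60773 = 0.00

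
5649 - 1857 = 3792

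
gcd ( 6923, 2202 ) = 1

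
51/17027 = 51/17027= 0.00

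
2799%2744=55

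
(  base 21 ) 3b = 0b1001010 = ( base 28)2i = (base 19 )3H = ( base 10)74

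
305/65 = 4 + 9/13 = 4.69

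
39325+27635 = 66960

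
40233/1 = 40233 = 40233.00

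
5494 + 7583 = 13077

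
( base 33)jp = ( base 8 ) 1214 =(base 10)652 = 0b1010001100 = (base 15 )2D7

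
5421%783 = 723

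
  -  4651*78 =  - 362778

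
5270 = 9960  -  4690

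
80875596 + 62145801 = 143021397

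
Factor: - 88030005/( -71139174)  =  2^( - 1)*5^1*7^1*577^1*887^( - 1 )*1453^1*13367^(-1 ) = 29343335/23713058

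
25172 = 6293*4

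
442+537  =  979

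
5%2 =1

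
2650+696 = 3346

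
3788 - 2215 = 1573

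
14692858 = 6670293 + 8022565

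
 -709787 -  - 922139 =212352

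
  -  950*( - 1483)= 1408850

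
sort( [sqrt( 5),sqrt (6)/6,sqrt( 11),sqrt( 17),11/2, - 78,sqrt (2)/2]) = [ - 78,sqrt( 6 ) /6, sqrt(2)/2,sqrt( 5),sqrt( 11),sqrt(17),  11/2 ] 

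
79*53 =4187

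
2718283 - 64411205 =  - 61692922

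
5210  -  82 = 5128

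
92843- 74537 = 18306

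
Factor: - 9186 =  - 2^1 * 3^1*1531^1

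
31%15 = 1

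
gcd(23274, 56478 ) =6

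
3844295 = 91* 42245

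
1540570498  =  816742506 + 723827992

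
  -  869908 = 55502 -925410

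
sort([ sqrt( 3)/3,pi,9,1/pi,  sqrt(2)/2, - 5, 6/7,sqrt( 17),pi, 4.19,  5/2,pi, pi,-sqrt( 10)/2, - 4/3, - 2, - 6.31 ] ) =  [ - 6.31, - 5, - 2, - sqrt(10)/2, - 4/3, 1/pi,sqrt( 3)/3, sqrt( 2 ) /2,6/7,5/2, pi,pi,pi,pi,sqrt ( 17),4.19, 9] 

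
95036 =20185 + 74851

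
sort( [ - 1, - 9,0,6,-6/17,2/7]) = [ - 9, - 1,-6/17,0,2/7,6]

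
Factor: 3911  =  3911^1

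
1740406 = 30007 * 58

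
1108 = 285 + 823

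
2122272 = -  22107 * ( - 96)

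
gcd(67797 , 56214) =81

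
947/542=1 + 405/542 = 1.75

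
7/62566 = 1/8938 = 0.00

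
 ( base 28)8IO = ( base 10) 6800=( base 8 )15220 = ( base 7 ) 25553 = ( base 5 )204200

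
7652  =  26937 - 19285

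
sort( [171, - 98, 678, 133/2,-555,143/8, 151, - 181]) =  [ - 555, - 181, - 98, 143/8, 133/2,  151, 171, 678 ]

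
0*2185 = 0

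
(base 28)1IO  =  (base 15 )5C7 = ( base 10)1312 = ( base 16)520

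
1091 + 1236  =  2327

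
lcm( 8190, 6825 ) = 40950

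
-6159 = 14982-21141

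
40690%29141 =11549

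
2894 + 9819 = 12713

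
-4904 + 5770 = 866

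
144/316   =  36/79 = 0.46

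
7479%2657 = 2165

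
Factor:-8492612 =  - 2^2*23^1*92311^1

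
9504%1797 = 519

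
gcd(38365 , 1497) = 1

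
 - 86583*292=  - 25282236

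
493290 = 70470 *7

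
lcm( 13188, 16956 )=118692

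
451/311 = 451/311 = 1.45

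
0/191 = 0 = 0.00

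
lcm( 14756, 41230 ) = 1401820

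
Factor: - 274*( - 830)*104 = 23651680 = 2^5 * 5^1*13^1 * 83^1 * 137^1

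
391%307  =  84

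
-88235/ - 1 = 88235/1 = 88235.00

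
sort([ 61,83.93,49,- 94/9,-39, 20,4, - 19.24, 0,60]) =[ - 39, - 19.24, - 94/9,0,4,  20,49, 60,61, 83.93]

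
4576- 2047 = 2529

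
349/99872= 349/99872 = 0.00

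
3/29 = 3/29 = 0.10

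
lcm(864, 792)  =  9504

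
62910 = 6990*9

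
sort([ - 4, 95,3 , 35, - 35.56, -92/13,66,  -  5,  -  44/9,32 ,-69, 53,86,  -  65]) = [  -  69, - 65 ,-35.56, - 92/13, - 5, - 44/9, - 4,3,32, 35, 53, 66,86, 95] 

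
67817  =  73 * 929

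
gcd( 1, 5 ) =1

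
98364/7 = 14052 = 14052.00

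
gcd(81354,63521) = 1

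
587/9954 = 587/9954 = 0.06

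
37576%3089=508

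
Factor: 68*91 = 2^2*7^1*13^1 * 17^1 = 6188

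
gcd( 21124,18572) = 4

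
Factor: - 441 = - 3^2*7^2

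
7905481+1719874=9625355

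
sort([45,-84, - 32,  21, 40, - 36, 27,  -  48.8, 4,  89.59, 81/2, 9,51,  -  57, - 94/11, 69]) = [- 84,- 57, - 48.8,- 36,-32,  -  94/11, 4, 9 , 21,  27, 40,81/2,45, 51,69,  89.59] 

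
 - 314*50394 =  - 15823716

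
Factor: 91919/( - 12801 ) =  - 5407/753 = - 3^( - 1 ) * 251^( - 1 )*5407^1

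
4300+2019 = 6319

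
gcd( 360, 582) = 6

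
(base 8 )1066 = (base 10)566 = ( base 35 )g6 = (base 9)688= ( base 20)186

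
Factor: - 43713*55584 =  - 2429743392 = - 2^5*3^5 * 193^1*1619^1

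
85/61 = 1 + 24/61 = 1.39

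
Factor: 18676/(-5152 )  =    -  2^ (  -  3)*29^1 = - 29/8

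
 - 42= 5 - 47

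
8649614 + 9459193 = 18108807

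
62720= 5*12544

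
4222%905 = 602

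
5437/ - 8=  - 680+3/8 = - 679.62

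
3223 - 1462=1761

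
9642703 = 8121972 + 1520731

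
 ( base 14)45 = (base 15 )41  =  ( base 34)1R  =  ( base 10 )61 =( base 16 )3d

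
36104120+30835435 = 66939555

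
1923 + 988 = 2911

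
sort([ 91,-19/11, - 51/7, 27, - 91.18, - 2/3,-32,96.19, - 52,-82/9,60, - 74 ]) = [ - 91.18, - 74, - 52, - 32,  -  82/9, - 51/7, - 19/11, - 2/3, 27,60, 91, 96.19]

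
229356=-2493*(-92)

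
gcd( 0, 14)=14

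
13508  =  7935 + 5573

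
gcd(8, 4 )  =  4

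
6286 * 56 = 352016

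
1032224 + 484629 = 1516853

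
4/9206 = 2/4603 = 0.00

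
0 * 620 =0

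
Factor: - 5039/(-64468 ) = 2^( - 2)*71^( -1 )*227^( - 1) *5039^1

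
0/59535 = 0 = 0.00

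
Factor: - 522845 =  - 5^1*53^1*1973^1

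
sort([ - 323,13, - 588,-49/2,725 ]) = [  -  588, -323,- 49/2, 13, 725]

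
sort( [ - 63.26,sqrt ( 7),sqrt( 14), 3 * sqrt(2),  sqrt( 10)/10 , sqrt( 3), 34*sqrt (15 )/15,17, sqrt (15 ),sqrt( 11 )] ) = [ - 63.26, sqrt ( 10 )/10  ,  sqrt( 3) , sqrt(7), sqrt ( 11 ),sqrt( 14 ),sqrt( 15), 3 * sqrt( 2), 34*sqrt(15)/15, 17] 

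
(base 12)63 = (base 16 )4B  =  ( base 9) 83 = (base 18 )43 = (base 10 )75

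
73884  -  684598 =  -610714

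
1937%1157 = 780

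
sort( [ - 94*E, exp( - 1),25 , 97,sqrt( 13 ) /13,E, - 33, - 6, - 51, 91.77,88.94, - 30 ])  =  [-94*E,-51, - 33, - 30,  -  6,sqrt( 13)/13, exp ( - 1 ), E, 25,88.94,91.77,97 ] 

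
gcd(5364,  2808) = 36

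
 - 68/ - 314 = 34/157 = 0.22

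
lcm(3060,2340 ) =39780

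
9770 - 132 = 9638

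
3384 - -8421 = 11805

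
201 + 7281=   7482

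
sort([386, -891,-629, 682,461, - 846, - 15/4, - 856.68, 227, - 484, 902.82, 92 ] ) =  [- 891, - 856.68,  -  846,-629, - 484,-15/4, 92,  227,386, 461, 682, 902.82]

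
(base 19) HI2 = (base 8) 14521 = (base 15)1dc1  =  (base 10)6481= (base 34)5kl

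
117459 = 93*1263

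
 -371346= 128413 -499759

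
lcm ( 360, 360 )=360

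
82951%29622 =23707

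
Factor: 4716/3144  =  2^(-1 )*3^1 = 3/2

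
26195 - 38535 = -12340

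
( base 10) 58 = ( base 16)3a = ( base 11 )53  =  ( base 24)2a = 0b111010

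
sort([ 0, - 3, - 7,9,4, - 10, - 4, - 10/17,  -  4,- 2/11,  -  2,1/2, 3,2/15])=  [ - 10, - 7, - 4,-4,  -  3,-2 ,  -  10/17, - 2/11,0,2/15,  1/2,3, 4,9]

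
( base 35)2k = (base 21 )46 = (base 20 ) 4a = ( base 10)90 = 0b1011010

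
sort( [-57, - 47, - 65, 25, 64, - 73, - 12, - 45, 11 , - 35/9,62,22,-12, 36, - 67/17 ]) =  [  -  73, - 65, - 57, - 47,  -  45, - 12, - 12, - 67/17, - 35/9,11, 22,25, 36 , 62, 64 ]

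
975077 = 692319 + 282758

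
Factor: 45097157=7^1*31^1*207821^1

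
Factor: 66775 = 5^2*2671^1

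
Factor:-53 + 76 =23 = 23^1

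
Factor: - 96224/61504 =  - 2^( - 1)* 31^ ( - 1)*97^1 = - 97/62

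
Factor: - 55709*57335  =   - 3194075515 = - 5^1 * 17^1 * 29^1*113^1*11467^1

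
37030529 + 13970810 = 51001339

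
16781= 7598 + 9183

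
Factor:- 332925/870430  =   - 345/902 = - 2^( - 1) * 3^1*5^1*11^( - 1)*23^1 * 41^(- 1)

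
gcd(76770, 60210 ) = 90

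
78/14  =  39/7 = 5.57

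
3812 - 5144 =-1332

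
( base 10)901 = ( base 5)12101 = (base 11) 74A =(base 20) 251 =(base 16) 385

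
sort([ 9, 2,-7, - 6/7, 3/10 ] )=[-7, - 6/7,3/10,2, 9 ] 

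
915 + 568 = 1483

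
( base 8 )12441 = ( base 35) 4EJ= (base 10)5409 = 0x1521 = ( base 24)999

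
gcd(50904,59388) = 8484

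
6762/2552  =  2+829/1276= 2.65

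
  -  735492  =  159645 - 895137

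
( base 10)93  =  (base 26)3f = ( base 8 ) 135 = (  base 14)69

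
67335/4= 67335/4 =16833.75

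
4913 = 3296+1617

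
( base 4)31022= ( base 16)34a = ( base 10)842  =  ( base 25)18H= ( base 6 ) 3522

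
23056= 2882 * 8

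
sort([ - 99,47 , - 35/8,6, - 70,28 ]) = [- 99, - 70, - 35/8 , 6, 28,47] 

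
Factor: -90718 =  - 2^1*67^1  *  677^1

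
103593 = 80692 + 22901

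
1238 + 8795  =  10033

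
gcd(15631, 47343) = 1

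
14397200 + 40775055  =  55172255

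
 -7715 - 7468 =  -15183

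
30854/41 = 30854/41 = 752.54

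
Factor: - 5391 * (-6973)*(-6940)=- 260884614420 = -2^2*3^2*5^1 * 19^1*347^1*367^1*599^1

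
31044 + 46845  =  77889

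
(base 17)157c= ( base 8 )14531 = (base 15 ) 1DC9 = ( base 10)6489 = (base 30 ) 769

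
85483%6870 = 3043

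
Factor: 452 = 2^2*113^1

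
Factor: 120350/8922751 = 2^1*5^2*29^1 * 83^1*383^( - 1 )*23297^(- 1)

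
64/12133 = 64/12133  =  0.01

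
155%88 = 67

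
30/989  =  30/989  =  0.03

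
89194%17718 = 604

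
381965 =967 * 395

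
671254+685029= 1356283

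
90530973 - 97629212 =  -7098239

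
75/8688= 25/2896= 0.01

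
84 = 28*3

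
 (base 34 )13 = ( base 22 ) 1F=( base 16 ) 25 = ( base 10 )37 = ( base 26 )1B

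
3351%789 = 195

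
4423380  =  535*8268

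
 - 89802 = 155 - 89957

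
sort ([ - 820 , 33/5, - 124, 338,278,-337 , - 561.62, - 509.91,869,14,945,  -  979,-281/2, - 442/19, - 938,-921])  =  [ - 979, - 938, - 921, - 820, - 561.62, - 509.91, - 337, - 281/2, - 124,-442/19, 33/5,14, 278,338, 869, 945 ]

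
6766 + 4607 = 11373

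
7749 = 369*21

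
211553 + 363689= 575242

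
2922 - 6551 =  - 3629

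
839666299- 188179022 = 651487277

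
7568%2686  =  2196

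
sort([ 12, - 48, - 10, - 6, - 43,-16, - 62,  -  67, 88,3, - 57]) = [ - 67, - 62,  -  57,- 48, - 43,  -  16,  -  10,  -  6,3,12, 88]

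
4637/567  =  4637/567 = 8.18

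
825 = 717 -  - 108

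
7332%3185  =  962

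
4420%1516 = 1388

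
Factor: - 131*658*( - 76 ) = 2^3 * 7^1 * 19^1*47^1*131^1 = 6551048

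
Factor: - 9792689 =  - 139^1*70451^1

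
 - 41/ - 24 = 41/24 = 1.71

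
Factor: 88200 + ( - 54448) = 33752 = 2^3*4219^1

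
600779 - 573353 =27426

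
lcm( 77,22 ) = 154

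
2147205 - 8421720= - 6274515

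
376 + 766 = 1142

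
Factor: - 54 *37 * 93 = -2^1* 3^4 * 31^1 * 37^1 = - 185814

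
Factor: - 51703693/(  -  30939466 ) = 2^( - 1 ) *19^1*223^( - 1 )*69371^( - 1)*2721247^1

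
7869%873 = 12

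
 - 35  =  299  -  334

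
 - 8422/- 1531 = 8422/1531= 5.50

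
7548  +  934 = 8482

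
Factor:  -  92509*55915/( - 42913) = 5^1*13^(-1)*53^1* 79^1*211^1*1171^1*3301^( -1) = 5172640735/42913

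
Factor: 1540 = 2^2*5^1*7^1*11^1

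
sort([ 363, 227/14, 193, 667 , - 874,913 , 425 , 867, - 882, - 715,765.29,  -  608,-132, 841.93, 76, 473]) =[ - 882, - 874,-715 ,  -  608, - 132, 227/14, 76, 193, 363,  425, 473,  667, 765.29,  841.93,867,  913]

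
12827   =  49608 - 36781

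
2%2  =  0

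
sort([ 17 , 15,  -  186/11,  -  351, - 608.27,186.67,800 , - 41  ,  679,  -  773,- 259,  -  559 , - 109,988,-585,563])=[ - 773, - 608.27, - 585, - 559, - 351,- 259 , - 109,-41, - 186/11,15,17,  186.67,  563,679,800 , 988]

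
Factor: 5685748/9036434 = 2^1*11^( - 1)*410747^( - 1)*1421437^1 = 2842874/4518217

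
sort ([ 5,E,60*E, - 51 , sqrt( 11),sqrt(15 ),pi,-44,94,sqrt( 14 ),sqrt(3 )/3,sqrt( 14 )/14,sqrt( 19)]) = [-51 , - 44 , sqrt(14)/14, sqrt(3) /3, E,pi,sqrt(  11 ),sqrt( 14),sqrt( 15),sqrt ( 19), 5,94,60*E]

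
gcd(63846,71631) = 9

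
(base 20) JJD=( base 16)1f39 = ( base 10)7993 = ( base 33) 7B7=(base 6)101001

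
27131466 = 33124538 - 5993072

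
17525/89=17525/89=196.91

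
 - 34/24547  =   - 34/24547 = - 0.00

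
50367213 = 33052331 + 17314882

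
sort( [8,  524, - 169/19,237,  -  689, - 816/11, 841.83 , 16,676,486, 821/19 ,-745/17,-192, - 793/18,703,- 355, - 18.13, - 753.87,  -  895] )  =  [-895 ,  -  753.87, - 689, - 355, - 192, - 816/11, - 793/18 , - 745/17,  -  18.13  ,-169/19,8,16, 821/19,  237, 486,  524,  676 , 703,841.83] 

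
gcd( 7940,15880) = 7940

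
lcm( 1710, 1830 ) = 104310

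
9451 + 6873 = 16324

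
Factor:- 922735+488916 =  - 433819 = - 139^1*3121^1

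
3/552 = 1/184= 0.01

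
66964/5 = 13392 + 4/5 =13392.80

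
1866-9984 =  - 8118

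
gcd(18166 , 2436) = 2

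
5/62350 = 1/12470 = 0.00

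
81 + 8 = 89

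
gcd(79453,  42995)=1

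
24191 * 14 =338674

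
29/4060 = 1/140  =  0.01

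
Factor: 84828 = 2^2*3^1*7069^1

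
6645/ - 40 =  - 1329/8 =- 166.12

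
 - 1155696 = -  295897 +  - 859799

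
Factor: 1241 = 17^1*73^1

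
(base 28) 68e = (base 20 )C72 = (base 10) 4942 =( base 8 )11516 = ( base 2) 1001101001110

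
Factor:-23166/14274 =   -  3^2 * 11^1*61^ ( -1 )  =  -99/61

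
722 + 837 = 1559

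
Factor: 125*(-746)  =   - 93250 = - 2^1*5^3*373^1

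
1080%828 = 252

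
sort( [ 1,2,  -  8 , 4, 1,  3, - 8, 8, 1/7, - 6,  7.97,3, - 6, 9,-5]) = [ - 8, - 8, - 6, - 6,  -  5, 1/7,  1, 1, 2  ,  3, 3, 4, 7.97, 8,9 ]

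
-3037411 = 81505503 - 84542914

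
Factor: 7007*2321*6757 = 7^2*11^2*13^1*29^1*211^1*233^1 = 109890759979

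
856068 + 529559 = 1385627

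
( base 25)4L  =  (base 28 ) 49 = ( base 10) 121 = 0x79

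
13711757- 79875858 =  - 66164101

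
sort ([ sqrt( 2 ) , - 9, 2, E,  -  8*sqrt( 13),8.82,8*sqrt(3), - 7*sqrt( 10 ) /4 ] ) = [ - 8*sqrt( 13), - 9, - 7* sqrt(10)/4, sqrt( 2), 2, E, 8.82, 8*sqrt (3) ] 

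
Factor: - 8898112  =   - 2^6*139033^1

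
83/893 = 83/893 = 0.09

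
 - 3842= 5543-9385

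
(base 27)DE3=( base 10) 9858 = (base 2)10011010000010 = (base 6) 113350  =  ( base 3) 111112010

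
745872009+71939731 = 817811740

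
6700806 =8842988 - 2142182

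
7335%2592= 2151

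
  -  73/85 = -73/85 = - 0.86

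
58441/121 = 58441/121 = 482.98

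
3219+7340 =10559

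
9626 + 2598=12224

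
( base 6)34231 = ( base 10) 4843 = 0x12eb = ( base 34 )46F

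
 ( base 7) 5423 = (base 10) 1928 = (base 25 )323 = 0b11110001000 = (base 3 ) 2122102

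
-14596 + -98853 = - 113449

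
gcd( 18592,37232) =16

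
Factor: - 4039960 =-2^3*5^1*100999^1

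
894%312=270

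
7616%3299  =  1018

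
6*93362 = 560172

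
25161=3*8387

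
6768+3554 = 10322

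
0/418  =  0 = 0.00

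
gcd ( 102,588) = 6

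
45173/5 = 45173/5 = 9034.60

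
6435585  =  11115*579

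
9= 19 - 10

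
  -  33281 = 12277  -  45558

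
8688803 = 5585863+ 3102940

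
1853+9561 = 11414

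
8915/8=1114  +  3/8 = 1114.38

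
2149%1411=738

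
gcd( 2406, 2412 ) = 6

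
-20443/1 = -20443 = -20443.00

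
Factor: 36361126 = 2^1*18180563^1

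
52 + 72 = 124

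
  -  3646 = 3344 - 6990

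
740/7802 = 370/3901 = 0.09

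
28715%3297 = 2339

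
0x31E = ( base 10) 798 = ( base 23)1bg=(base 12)566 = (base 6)3410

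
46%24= 22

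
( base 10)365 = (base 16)16D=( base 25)ef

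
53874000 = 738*73000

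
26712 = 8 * 3339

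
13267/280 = 47 + 107/280 = 47.38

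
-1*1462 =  - 1462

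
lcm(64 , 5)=320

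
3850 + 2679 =6529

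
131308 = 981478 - 850170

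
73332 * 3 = 219996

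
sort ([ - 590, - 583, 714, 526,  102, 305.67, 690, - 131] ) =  [ - 590, - 583, - 131, 102, 305.67, 526,  690, 714 ]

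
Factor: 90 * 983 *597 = 52816590 = 2^1*3^3*5^1*199^1*983^1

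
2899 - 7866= - 4967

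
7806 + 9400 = 17206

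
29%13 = 3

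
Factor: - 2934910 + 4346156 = 2^1*151^1*4673^1 = 1411246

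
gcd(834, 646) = 2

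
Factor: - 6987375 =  - 3^2*5^3*6211^1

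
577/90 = 577/90 =6.41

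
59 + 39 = 98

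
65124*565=36795060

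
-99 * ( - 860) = 85140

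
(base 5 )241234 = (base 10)8944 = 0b10001011110000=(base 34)7P2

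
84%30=24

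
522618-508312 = 14306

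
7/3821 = 7/3821  =  0.00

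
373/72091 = 373/72091= 0.01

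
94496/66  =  1431 + 25/33 = 1431.76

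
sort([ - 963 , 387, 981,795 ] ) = [ - 963, 387,795, 981]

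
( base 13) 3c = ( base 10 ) 51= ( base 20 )2B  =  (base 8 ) 63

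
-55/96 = - 1 + 41/96 = - 0.57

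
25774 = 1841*14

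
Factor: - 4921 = -7^1*19^1 * 37^1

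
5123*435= 2228505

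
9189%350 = 89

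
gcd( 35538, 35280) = 6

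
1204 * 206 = 248024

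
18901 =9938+8963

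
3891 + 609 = 4500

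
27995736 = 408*68617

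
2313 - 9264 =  - 6951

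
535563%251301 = 32961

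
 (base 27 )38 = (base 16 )59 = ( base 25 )3E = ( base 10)89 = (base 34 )2L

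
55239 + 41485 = 96724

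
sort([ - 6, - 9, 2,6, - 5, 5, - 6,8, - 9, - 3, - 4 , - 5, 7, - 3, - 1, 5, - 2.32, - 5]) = [ - 9, - 9, - 6, - 6, -5, - 5,-5, - 4, - 3, - 3,-2.32, - 1 , 2, 5, 5, 6 , 7, 8]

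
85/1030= 17/206  =  0.08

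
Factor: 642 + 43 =5^1*137^1 = 685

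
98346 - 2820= 95526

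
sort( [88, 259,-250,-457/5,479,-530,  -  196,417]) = [-530,-250,-196,-457/5,88,  259, 417,479]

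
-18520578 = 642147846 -660668424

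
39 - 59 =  - 20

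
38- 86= -48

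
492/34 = 14 + 8/17= 14.47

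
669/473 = 1 + 196/473 = 1.41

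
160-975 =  -815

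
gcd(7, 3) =1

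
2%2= 0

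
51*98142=5005242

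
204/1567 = 204/1567 =0.13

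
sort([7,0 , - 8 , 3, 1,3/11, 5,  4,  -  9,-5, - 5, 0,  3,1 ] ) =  [  -  9, - 8,  -  5, - 5, 0,0, 3/11, 1,1,3, 3,4,5,7 ]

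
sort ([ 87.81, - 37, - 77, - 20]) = [ - 77,-37, - 20,87.81 ]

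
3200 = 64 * 50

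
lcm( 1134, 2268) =2268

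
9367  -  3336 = 6031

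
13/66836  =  13/66836 = 0.00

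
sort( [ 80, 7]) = [7, 80] 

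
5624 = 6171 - 547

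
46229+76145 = 122374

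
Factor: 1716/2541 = 52/77 = 2^2*7^(- 1)*11^(  -  1)*13^1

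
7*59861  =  419027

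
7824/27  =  2608/9  =  289.78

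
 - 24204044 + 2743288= - 21460756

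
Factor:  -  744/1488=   -  2^ ( - 1 ) = - 1/2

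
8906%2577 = 1175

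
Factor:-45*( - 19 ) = 3^2*5^1 * 19^1  =  855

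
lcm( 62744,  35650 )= 1568600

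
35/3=35/3  =  11.67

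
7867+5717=13584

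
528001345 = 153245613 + 374755732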